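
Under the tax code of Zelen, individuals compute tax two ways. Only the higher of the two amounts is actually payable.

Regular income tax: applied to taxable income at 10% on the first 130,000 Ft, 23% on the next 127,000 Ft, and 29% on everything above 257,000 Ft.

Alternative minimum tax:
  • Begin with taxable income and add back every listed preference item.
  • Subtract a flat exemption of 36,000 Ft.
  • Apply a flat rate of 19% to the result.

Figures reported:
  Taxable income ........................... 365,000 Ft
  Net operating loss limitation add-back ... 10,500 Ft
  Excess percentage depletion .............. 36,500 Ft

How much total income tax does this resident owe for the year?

Alternative minimum tax:
  Adjusted income: 365,000 Ft + 10,500 Ft + 36,500 Ft = 412,000 Ft
  Less exemption 36,000 Ft → base 376,000 Ft
  376,000 Ft × 19% = 71,440 Ft

Regular income tax:
  130,000 Ft × 10% = 13,000 Ft
  127,000 Ft × 23% = 29,210 Ft
  108,000 Ft × 29% = 31,320 Ft
  → 73,530 Ft

73,530 Ft > 71,440 Ft, so the regular income tax governs.

73,530 Ft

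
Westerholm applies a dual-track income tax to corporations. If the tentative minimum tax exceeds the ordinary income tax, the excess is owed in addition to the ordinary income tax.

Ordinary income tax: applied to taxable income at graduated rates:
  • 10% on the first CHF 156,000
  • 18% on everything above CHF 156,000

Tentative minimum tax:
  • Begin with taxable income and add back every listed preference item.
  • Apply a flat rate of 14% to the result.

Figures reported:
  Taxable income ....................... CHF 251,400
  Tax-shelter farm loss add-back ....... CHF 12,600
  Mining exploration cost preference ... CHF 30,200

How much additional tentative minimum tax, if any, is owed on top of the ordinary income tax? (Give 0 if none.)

Tentative minimum tax:
  Adjusted income: CHF 251,400 + CHF 12,600 + CHF 30,200 = CHF 294,200
  CHF 294,200 × 14% = CHF 41,188

Ordinary income tax:
  CHF 156,000 × 10% = CHF 15,600
  CHF 95,400 × 18% = CHF 17,172
  → CHF 32,772

Excess of tentative minimum tax over ordinary income tax: CHF 41,188 − CHF 32,772 = CHF 8,416.

CHF 8,416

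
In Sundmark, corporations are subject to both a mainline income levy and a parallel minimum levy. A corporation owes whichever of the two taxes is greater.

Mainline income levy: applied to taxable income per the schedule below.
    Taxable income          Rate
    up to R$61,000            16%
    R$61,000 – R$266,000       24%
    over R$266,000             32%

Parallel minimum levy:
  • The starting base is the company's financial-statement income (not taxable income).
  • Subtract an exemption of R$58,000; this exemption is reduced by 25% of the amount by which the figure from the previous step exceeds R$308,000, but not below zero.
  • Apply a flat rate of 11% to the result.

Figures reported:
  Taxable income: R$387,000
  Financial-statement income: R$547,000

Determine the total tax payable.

Parallel minimum levy:
  Base (financial-statement income): R$547,000
  Exemption: 25% × (R$547,000 − R$308,000) = R$59,750 ≥ R$58,000, so the exemption is fully phased out
  Base: R$547,000 − R$0 = R$547,000
  R$547,000 × 11% = R$60,170

Mainline income levy:
  R$61,000 × 16% = R$9,760
  R$205,000 × 24% = R$49,200
  R$121,000 × 32% = R$38,720
  → R$97,680

R$97,680 > R$60,170, so the mainline income levy governs.

R$97,680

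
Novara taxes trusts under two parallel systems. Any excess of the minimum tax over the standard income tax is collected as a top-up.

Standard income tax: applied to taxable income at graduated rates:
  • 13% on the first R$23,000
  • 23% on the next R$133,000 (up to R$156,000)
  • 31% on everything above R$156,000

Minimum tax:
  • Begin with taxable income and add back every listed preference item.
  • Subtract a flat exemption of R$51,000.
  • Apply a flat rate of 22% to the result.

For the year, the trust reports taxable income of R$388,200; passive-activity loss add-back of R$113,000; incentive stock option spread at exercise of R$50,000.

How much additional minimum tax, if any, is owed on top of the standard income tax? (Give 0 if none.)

R$4,482

Minimum tax:
  Adjusted income: R$388,200 + R$113,000 + R$50,000 = R$551,200
  Less exemption R$51,000 → base R$500,200
  R$500,200 × 22% = R$110,044

Standard income tax:
  R$23,000 × 13% = R$2,990
  R$133,000 × 23% = R$30,590
  R$232,200 × 31% = R$71,982
  → R$105,562

Excess of minimum tax over standard income tax: R$110,044 − R$105,562 = R$4,482.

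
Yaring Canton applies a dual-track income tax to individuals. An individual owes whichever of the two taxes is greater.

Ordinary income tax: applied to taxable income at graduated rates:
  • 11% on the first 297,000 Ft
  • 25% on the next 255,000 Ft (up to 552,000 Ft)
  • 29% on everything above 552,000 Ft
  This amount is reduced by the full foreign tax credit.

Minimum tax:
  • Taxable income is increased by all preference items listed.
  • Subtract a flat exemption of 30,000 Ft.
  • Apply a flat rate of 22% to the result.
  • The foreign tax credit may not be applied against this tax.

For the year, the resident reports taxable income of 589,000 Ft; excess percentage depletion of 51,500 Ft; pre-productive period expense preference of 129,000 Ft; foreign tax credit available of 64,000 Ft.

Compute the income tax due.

Ordinary income tax:
  297,000 Ft × 11% = 32,670 Ft
  255,000 Ft × 25% = 63,750 Ft
  37,000 Ft × 29% = 10,730 Ft
  → 107,150 Ft
  Less foreign tax credit 64,000 Ft → 43,150 Ft

Minimum tax:
  Adjusted income: 589,000 Ft + 51,500 Ft + 129,000 Ft = 769,500 Ft
  Less exemption 30,000 Ft → base 739,500 Ft
  739,500 Ft × 22% = 162,690 Ft

162,690 Ft > 43,150 Ft, so the minimum tax is the binding amount.

162,690 Ft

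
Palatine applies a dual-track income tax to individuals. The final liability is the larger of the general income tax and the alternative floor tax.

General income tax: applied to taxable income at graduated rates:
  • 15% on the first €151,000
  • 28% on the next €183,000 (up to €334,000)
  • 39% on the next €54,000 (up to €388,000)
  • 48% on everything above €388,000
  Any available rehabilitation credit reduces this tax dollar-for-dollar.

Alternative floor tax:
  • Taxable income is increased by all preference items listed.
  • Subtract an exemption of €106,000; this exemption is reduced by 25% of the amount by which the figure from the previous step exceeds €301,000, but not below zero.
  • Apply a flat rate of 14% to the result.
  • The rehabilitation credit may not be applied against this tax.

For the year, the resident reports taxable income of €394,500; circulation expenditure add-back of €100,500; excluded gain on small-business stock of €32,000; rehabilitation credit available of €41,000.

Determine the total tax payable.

€66,850

General income tax:
  €151,000 × 15% = €22,650
  €183,000 × 28% = €51,240
  €54,000 × 39% = €21,060
  €6,500 × 48% = €3,120
  → €98,070
  Less rehabilitation credit €41,000 → €57,070

Alternative floor tax:
  Adjusted income: €394,500 + €100,500 + €32,000 = €527,000
  Exemption: €106,000 − 25% × (€527,000 − €301,000) = €106,000 − €56,500 = €49,500
  Base: €527,000 − €49,500 = €477,500
  €477,500 × 14% = €66,850

€66,850 > €57,070, so the alternative floor tax is the binding amount.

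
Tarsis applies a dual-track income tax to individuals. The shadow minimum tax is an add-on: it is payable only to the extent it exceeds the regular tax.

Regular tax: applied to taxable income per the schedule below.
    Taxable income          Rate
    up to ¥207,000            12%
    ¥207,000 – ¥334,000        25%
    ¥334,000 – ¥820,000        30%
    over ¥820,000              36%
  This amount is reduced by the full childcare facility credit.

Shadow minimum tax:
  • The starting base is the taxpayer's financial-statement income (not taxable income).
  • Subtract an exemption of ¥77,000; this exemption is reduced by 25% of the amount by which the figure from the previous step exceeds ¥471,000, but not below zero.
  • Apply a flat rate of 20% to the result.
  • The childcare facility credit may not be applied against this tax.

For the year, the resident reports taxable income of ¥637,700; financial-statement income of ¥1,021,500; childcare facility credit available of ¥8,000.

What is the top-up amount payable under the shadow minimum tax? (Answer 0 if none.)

¥64,600

Regular tax:
  ¥207,000 × 12% = ¥24,840
  ¥127,000 × 25% = ¥31,750
  ¥303,700 × 30% = ¥91,110
  → ¥147,700
  Less childcare facility credit ¥8,000 → ¥139,700

Shadow minimum tax:
  Base (financial-statement income): ¥1,021,500
  Exemption: 25% × (¥1,021,500 − ¥471,000) = ¥137,625 ≥ ¥77,000, so the exemption is fully phased out
  Base: ¥1,021,500 − ¥0 = ¥1,021,500
  ¥1,021,500 × 20% = ¥204,300

Excess of shadow minimum tax over regular tax: ¥204,300 − ¥139,700 = ¥64,600.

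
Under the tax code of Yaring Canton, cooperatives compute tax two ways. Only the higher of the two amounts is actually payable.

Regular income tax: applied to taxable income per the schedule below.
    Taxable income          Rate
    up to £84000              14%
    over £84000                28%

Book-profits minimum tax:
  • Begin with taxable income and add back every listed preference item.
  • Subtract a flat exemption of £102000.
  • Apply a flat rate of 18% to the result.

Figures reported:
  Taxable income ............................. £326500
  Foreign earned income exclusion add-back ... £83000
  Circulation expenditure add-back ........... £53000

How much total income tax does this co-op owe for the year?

Book-profits minimum tax:
  Adjusted income: £326500 + £83000 + £53000 = £462500
  Less exemption £102000 → base £360500
  £360500 × 18% = £64890

Regular income tax:
  £84000 × 14% = £11760
  £242500 × 28% = £67900
  → £79660

£79660 > £64890, so the regular income tax governs.

£79660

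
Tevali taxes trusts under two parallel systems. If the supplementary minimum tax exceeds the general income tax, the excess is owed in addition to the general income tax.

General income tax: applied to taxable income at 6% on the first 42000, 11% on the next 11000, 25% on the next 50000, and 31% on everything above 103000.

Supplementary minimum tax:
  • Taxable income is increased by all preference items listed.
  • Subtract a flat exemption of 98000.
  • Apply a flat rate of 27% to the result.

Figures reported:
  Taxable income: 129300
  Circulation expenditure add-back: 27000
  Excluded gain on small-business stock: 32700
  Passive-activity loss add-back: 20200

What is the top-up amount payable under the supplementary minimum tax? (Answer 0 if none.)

5641

Supplementary minimum tax:
  Adjusted income: 129300 + 27000 + 32700 + 20200 = 209200
  Less exemption 98000 → base 111200
  111200 × 27% = 30024

General income tax:
  42000 × 6% = 2520
  11000 × 11% = 1210
  50000 × 25% = 12500
  26300 × 31% = 8153
  → 24383

Excess of supplementary minimum tax over general income tax: 30024 − 24383 = 5641.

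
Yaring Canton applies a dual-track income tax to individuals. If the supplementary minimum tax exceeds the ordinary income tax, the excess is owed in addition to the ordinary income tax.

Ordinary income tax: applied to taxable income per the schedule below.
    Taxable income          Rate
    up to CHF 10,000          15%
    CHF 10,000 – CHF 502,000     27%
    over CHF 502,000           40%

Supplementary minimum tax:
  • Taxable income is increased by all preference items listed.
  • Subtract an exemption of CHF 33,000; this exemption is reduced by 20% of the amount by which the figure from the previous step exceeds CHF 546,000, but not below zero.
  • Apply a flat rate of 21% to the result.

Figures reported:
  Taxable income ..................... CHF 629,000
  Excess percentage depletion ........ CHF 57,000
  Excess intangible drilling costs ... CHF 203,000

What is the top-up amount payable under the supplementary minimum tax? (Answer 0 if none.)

CHF 1,550

Ordinary income tax:
  CHF 10,000 × 15% = CHF 1,500
  CHF 492,000 × 27% = CHF 132,840
  CHF 127,000 × 40% = CHF 50,800
  → CHF 185,140

Supplementary minimum tax:
  Adjusted income: CHF 629,000 + CHF 57,000 + CHF 203,000 = CHF 889,000
  Exemption: 20% × (CHF 889,000 − CHF 546,000) = CHF 68,600 ≥ CHF 33,000, so the exemption is fully phased out
  Base: CHF 889,000 − CHF 0 = CHF 889,000
  CHF 889,000 × 21% = CHF 186,690

Excess of supplementary minimum tax over ordinary income tax: CHF 186,690 − CHF 185,140 = CHF 1,550.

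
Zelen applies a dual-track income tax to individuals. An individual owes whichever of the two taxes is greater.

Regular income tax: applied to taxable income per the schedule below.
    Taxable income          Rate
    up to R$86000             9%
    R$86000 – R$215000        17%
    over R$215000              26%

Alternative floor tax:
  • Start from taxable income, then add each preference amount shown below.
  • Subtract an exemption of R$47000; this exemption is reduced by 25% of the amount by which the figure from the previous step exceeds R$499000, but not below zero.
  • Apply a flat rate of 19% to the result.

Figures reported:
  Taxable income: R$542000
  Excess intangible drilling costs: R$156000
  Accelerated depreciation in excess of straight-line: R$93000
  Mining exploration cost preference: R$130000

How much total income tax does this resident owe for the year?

R$174990

Regular income tax:
  R$86000 × 9% = R$7740
  R$129000 × 17% = R$21930
  R$327000 × 26% = R$85020
  → R$114690

Alternative floor tax:
  Adjusted income: R$542000 + R$156000 + R$93000 + R$130000 = R$921000
  Exemption: 25% × (R$921000 − R$499000) = R$105500 ≥ R$47000, so the exemption is fully phased out
  Base: R$921000 − R$0 = R$921000
  R$921000 × 19% = R$174990

R$174990 > R$114690, so the alternative floor tax is the binding amount.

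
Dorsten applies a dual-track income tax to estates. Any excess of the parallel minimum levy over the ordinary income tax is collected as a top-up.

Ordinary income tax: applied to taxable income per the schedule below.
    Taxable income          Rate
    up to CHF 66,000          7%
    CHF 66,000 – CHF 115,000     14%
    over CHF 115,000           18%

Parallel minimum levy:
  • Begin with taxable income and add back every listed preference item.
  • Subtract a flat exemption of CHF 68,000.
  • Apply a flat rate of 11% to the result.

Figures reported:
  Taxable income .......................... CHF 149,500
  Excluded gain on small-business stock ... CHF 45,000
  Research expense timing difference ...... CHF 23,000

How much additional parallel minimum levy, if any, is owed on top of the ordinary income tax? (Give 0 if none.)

Parallel minimum levy:
  Adjusted income: CHF 149,500 + CHF 45,000 + CHF 23,000 = CHF 217,500
  Less exemption CHF 68,000 → base CHF 149,500
  CHF 149,500 × 11% = CHF 16,445

Ordinary income tax:
  CHF 66,000 × 7% = CHF 4,620
  CHF 49,000 × 14% = CHF 6,860
  CHF 34,500 × 18% = CHF 6,210
  → CHF 17,690

CHF 16,445 ≤ CHF 17,690, so no add-on is due.

CHF 0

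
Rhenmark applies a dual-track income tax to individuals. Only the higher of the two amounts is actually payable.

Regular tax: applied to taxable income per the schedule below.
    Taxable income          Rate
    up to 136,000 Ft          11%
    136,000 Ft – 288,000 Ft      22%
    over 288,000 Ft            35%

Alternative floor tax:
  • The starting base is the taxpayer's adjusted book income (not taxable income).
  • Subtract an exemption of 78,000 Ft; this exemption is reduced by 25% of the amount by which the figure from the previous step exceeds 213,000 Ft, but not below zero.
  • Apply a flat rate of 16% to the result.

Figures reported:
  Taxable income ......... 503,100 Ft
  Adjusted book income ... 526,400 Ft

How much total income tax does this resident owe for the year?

Alternative floor tax:
  Base (adjusted book income): 526,400 Ft
  Exemption: 25% × (526,400 Ft − 213,000 Ft) = 78,350 Ft ≥ 78,000 Ft, so the exemption is fully phased out
  Base: 526,400 Ft − 0 Ft = 526,400 Ft
  526,400 Ft × 16% = 84,224 Ft

Regular tax:
  136,000 Ft × 11% = 14,960 Ft
  152,000 Ft × 22% = 33,440 Ft
  215,100 Ft × 35% = 75,285 Ft
  → 123,685 Ft

123,685 Ft > 84,224 Ft, so the regular tax governs.

123,685 Ft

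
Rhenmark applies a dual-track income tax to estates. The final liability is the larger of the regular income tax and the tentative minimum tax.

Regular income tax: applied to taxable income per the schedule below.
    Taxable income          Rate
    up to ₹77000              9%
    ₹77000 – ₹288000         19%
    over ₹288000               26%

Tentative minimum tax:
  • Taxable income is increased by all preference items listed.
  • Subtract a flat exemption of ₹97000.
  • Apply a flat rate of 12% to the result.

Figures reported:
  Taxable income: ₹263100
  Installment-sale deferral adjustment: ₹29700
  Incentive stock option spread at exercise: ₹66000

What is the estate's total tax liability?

₹42289

Regular income tax:
  ₹77000 × 9% = ₹6930
  ₹186100 × 19% = ₹35359
  → ₹42289

Tentative minimum tax:
  Adjusted income: ₹263100 + ₹29700 + ₹66000 = ₹358800
  Less exemption ₹97000 → base ₹261800
  ₹261800 × 12% = ₹31416

₹42289 > ₹31416, so the regular income tax governs.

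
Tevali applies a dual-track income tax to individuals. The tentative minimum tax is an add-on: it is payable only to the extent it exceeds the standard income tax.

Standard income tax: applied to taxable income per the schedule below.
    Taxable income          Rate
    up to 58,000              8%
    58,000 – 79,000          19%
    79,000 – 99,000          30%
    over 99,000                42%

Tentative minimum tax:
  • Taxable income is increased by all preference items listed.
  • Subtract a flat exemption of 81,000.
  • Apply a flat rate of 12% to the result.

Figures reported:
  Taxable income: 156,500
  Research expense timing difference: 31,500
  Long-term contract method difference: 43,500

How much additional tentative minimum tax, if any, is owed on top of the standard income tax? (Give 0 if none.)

Tentative minimum tax:
  Adjusted income: 156,500 + 31,500 + 43,500 = 231,500
  Less exemption 81,000 → base 150,500
  150,500 × 12% = 18,060

Standard income tax:
  58,000 × 8% = 4,640
  21,000 × 19% = 3,990
  20,000 × 30% = 6,000
  57,500 × 42% = 24,150
  → 38,780

18,060 ≤ 38,780, so no add-on is due.

0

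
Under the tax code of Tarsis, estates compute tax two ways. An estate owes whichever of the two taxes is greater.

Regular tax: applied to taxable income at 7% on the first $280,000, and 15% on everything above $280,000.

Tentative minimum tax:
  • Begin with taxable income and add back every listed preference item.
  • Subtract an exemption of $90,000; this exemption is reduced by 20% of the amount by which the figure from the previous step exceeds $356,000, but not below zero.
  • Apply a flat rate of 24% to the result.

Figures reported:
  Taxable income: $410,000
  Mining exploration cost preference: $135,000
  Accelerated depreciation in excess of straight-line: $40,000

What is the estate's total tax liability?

Tentative minimum tax:
  Adjusted income: $410,000 + $135,000 + $40,000 = $585,000
  Exemption: $90,000 − 20% × ($585,000 − $356,000) = $90,000 − $45,800 = $44,200
  Base: $585,000 − $44,200 = $540,800
  $540,800 × 24% = $129,792

Regular tax:
  $280,000 × 7% = $19,600
  $130,000 × 15% = $19,500
  → $39,100

$129,792 > $39,100, so the tentative minimum tax is the binding amount.

$129,792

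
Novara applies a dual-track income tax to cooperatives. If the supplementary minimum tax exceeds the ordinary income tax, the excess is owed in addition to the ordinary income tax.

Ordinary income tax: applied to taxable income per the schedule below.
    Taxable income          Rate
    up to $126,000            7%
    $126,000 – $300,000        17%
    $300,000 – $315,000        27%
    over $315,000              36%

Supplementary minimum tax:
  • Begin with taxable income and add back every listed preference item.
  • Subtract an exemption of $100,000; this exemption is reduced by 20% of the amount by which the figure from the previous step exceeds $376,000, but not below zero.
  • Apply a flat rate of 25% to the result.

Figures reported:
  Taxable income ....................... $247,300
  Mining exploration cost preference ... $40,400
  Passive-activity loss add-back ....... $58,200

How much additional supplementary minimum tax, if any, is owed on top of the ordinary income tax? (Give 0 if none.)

$32,034

Supplementary minimum tax:
  Adjusted income: $247,300 + $40,400 + $58,200 = $345,900
  Exemption: $345,900 ≤ $376,000, so full $100,000 applies
  Base: $345,900 − $100,000 = $245,900
  $245,900 × 25% = $61,475

Ordinary income tax:
  $126,000 × 7% = $8,820
  $121,300 × 17% = $20,621
  → $29,441

Excess of supplementary minimum tax over ordinary income tax: $61,475 − $29,441 = $32,034.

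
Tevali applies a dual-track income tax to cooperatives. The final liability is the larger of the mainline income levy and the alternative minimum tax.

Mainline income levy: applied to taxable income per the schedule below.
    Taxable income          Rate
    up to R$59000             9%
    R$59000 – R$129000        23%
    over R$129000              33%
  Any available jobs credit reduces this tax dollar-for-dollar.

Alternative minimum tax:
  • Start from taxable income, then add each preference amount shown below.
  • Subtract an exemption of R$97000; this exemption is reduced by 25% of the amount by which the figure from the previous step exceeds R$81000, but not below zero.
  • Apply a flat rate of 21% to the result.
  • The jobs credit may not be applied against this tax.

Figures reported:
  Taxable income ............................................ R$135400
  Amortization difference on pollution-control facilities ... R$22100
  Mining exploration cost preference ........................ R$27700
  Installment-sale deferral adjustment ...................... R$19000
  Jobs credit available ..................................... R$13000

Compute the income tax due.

Mainline income levy:
  R$59000 × 9% = R$5310
  R$70000 × 23% = R$16100
  R$6400 × 33% = R$2112
  → R$23522
  Less jobs credit R$13000 → R$10522

Alternative minimum tax:
  Adjusted income: R$135400 + R$22100 + R$27700 + R$19000 = R$204200
  Exemption: R$97000 − 25% × (R$204200 − R$81000) = R$97000 − R$30800 = R$66200
  Base: R$204200 − R$66200 = R$138000
  R$138000 × 21% = R$28980

R$28980 > R$10522, so the alternative minimum tax is the binding amount.

R$28980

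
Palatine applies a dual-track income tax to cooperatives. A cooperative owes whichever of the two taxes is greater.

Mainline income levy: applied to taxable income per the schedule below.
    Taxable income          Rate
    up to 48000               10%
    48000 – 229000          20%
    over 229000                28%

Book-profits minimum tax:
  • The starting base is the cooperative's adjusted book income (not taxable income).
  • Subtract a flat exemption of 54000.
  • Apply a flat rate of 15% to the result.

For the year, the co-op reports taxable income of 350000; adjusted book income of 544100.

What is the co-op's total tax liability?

74880

Mainline income levy:
  48000 × 10% = 4800
  181000 × 20% = 36200
  121000 × 28% = 33880
  → 74880

Book-profits minimum tax:
  Base (adjusted book income): 544100
  Less exemption 54000 → base 490100
  490100 × 15% = 73515

74880 > 73515, so the mainline income levy governs.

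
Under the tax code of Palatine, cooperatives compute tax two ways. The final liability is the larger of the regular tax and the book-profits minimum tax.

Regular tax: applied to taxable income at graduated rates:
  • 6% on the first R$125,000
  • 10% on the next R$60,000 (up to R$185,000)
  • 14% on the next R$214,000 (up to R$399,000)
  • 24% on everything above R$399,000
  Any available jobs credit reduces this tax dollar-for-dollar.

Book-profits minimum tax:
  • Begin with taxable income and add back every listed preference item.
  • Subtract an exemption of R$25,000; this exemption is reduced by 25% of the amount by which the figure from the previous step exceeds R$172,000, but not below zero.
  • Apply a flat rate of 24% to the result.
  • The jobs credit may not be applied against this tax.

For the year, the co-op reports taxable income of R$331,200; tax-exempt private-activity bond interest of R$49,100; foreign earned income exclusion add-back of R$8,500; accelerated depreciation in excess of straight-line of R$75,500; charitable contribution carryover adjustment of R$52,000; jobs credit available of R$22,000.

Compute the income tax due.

Book-profits minimum tax:
  Adjusted income: R$331,200 + R$49,100 + R$8,500 + R$75,500 + R$52,000 = R$516,300
  Exemption: 25% × (R$516,300 − R$172,000) = R$86,075 ≥ R$25,000, so the exemption is fully phased out
  Base: R$516,300 − R$0 = R$516,300
  R$516,300 × 24% = R$123,912

Regular tax:
  R$125,000 × 6% = R$7,500
  R$60,000 × 10% = R$6,000
  R$146,200 × 14% = R$20,468
  → R$33,968
  Less jobs credit R$22,000 → R$11,968

R$123,912 > R$11,968, so the book-profits minimum tax is the binding amount.

R$123,912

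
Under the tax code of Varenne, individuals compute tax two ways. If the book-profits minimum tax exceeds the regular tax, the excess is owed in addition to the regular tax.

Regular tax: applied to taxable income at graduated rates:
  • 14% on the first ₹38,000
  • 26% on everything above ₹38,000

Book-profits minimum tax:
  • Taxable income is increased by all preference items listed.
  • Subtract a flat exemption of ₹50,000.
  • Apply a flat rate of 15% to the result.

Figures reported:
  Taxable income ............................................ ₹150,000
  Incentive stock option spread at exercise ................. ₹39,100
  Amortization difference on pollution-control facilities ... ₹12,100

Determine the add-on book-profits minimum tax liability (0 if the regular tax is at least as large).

Regular tax:
  ₹38,000 × 14% = ₹5,320
  ₹112,000 × 26% = ₹29,120
  → ₹34,440

Book-profits minimum tax:
  Adjusted income: ₹150,000 + ₹39,100 + ₹12,100 = ₹201,200
  Less exemption ₹50,000 → base ₹151,200
  ₹151,200 × 15% = ₹22,680

₹22,680 ≤ ₹34,440, so no add-on is due.

₹0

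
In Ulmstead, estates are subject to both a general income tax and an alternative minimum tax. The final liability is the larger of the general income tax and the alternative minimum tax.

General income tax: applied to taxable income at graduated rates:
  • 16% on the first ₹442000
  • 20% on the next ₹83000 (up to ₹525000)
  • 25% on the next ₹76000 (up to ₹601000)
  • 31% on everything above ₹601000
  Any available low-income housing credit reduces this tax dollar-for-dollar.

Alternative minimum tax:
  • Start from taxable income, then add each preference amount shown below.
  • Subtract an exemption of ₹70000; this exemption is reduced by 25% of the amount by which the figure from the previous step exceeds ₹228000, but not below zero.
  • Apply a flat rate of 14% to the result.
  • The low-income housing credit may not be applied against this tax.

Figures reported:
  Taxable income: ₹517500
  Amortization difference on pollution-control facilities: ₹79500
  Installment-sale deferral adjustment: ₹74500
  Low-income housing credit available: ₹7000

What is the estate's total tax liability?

General income tax:
  ₹442000 × 16% = ₹70720
  ₹75500 × 20% = ₹15100
  → ₹85820
  Less low-income housing credit ₹7000 → ₹78820

Alternative minimum tax:
  Adjusted income: ₹517500 + ₹79500 + ₹74500 = ₹671500
  Exemption: 25% × (₹671500 − ₹228000) = ₹110875 ≥ ₹70000, so the exemption is fully phased out
  Base: ₹671500 − ₹0 = ₹671500
  ₹671500 × 14% = ₹94010

₹94010 > ₹78820, so the alternative minimum tax is the binding amount.

₹94010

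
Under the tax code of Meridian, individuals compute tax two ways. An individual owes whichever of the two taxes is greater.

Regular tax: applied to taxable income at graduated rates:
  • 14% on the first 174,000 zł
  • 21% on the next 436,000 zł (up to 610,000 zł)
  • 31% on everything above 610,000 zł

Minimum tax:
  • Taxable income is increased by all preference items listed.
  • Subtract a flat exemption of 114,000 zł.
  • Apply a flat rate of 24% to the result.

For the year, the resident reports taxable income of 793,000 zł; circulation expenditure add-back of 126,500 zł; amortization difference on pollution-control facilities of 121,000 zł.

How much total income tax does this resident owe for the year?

Minimum tax:
  Adjusted income: 793,000 zł + 126,500 zł + 121,000 zł = 1,040,500 zł
  Less exemption 114,000 zł → base 926,500 zł
  926,500 zł × 24% = 222,360 zł

Regular tax:
  174,000 zł × 14% = 24,360 zł
  436,000 zł × 21% = 91,560 zł
  183,000 zł × 31% = 56,730 zł
  → 172,650 zł

222,360 zł > 172,650 zł, so the minimum tax is the binding amount.

222,360 zł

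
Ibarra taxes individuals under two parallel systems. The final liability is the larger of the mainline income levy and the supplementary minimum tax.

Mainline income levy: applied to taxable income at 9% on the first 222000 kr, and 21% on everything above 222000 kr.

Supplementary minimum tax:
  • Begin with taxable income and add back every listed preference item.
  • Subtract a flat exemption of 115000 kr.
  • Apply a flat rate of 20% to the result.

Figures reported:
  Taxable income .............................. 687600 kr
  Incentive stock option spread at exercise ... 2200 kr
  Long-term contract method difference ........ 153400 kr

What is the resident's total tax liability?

Supplementary minimum tax:
  Adjusted income: 687600 kr + 2200 kr + 153400 kr = 843200 kr
  Less exemption 115000 kr → base 728200 kr
  728200 kr × 20% = 145640 kr

Mainline income levy:
  222000 kr × 9% = 19980 kr
  465600 kr × 21% = 97776 kr
  → 117756 kr

145640 kr > 117756 kr, so the supplementary minimum tax is the binding amount.

145640 kr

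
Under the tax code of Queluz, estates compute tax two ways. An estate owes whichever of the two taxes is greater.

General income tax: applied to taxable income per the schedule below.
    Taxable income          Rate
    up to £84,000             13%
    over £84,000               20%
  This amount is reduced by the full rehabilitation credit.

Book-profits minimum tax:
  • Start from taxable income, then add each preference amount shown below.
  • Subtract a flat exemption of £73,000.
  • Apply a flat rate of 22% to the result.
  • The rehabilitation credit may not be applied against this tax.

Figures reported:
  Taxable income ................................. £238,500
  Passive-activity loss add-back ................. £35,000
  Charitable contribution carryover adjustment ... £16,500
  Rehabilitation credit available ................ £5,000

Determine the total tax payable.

£47,740

Book-profits minimum tax:
  Adjusted income: £238,500 + £35,000 + £16,500 = £290,000
  Less exemption £73,000 → base £217,000
  £217,000 × 22% = £47,740

General income tax:
  £84,000 × 13% = £10,920
  £154,500 × 20% = £30,900
  → £41,820
  Less rehabilitation credit £5,000 → £36,820

£47,740 > £36,820, so the book-profits minimum tax is the binding amount.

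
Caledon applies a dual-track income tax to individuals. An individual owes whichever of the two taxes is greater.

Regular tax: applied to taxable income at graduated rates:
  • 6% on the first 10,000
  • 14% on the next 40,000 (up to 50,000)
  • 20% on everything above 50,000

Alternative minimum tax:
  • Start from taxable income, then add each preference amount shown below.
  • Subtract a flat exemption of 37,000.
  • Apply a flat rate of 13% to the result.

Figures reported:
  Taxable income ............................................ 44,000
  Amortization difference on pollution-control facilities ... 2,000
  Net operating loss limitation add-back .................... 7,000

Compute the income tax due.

5,360

Regular tax:
  10,000 × 6% = 600
  34,000 × 14% = 4,760
  → 5,360

Alternative minimum tax:
  Adjusted income: 44,000 + 2,000 + 7,000 = 53,000
  Less exemption 37,000 → base 16,000
  16,000 × 13% = 2,080

5,360 > 2,080, so the regular tax governs.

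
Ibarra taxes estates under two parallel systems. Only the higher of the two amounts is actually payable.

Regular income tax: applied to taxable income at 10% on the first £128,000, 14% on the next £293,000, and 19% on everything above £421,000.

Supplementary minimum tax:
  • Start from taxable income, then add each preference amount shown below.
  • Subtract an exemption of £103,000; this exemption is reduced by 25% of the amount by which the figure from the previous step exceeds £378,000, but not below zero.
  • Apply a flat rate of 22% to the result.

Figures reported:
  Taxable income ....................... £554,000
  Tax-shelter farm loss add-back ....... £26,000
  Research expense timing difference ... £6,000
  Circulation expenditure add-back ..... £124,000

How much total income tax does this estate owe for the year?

Supplementary minimum tax:
  Adjusted income: £554,000 + £26,000 + £6,000 + £124,000 = £710,000
  Exemption: £103,000 − 25% × (£710,000 − £378,000) = £103,000 − £83,000 = £20,000
  Base: £710,000 − £20,000 = £690,000
  £690,000 × 22% = £151,800

Regular income tax:
  £128,000 × 10% = £12,800
  £293,000 × 14% = £41,020
  £133,000 × 19% = £25,270
  → £79,090

£151,800 > £79,090, so the supplementary minimum tax is the binding amount.

£151,800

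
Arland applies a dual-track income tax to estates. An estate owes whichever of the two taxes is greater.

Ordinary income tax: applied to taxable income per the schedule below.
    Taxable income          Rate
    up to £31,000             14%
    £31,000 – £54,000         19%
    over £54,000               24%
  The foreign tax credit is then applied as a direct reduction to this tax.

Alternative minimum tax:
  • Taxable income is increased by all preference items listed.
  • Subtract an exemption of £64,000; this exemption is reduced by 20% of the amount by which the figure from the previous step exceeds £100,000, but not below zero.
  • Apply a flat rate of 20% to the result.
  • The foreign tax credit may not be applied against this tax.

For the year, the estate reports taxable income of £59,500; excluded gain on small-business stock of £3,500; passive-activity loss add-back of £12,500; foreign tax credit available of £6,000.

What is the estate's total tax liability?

£4,030

Ordinary income tax:
  £31,000 × 14% = £4,340
  £23,000 × 19% = £4,370
  £5,500 × 24% = £1,320
  → £10,030
  Less foreign tax credit £6,000 → £4,030

Alternative minimum tax:
  Adjusted income: £59,500 + £3,500 + £12,500 = £75,500
  Exemption: £75,500 ≤ £100,000, so full £64,000 applies
  Base: £75,500 − £64,000 = £11,500
  £11,500 × 20% = £2,300

£4,030 > £2,300, so the ordinary income tax governs.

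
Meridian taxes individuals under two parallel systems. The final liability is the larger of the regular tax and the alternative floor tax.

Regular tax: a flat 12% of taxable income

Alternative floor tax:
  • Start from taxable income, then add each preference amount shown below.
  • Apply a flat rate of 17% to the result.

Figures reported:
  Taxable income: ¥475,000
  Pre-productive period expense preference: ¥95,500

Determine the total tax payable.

Alternative floor tax:
  Adjusted income: ¥475,000 + ¥95,500 = ¥570,500
  ¥570,500 × 17% = ¥96,985

Regular tax:
  ¥475,000 × 12% = ¥57,000

¥96,985 > ¥57,000, so the alternative floor tax is the binding amount.

¥96,985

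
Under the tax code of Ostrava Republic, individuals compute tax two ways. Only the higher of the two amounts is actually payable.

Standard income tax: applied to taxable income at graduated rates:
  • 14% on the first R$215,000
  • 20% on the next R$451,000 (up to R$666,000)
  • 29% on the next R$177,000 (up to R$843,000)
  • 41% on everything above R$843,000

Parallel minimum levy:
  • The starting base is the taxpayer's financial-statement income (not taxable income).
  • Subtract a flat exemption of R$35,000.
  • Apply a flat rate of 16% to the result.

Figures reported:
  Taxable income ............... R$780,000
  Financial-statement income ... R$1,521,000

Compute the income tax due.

R$237,760

Parallel minimum levy:
  Base (financial-statement income): R$1,521,000
  Less exemption R$35,000 → base R$1,486,000
  R$1,486,000 × 16% = R$237,760

Standard income tax:
  R$215,000 × 14% = R$30,100
  R$451,000 × 20% = R$90,200
  R$114,000 × 29% = R$33,060
  → R$153,360

R$237,760 > R$153,360, so the parallel minimum levy is the binding amount.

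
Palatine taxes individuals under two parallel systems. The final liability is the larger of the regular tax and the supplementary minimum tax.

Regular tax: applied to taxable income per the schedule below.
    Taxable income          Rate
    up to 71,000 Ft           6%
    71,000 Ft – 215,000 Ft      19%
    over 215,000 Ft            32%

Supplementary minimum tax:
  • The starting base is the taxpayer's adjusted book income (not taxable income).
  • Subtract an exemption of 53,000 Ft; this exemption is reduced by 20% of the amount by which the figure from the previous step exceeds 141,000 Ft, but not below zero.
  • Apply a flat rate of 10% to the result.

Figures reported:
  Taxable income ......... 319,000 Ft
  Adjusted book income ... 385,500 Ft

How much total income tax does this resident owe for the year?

64,900 Ft

Regular tax:
  71,000 Ft × 6% = 4,260 Ft
  144,000 Ft × 19% = 27,360 Ft
  104,000 Ft × 32% = 33,280 Ft
  → 64,900 Ft

Supplementary minimum tax:
  Base (adjusted book income): 385,500 Ft
  Exemption: 53,000 Ft − 20% × (385,500 Ft − 141,000 Ft) = 53,000 Ft − 48,900 Ft = 4,100 Ft
  Base: 385,500 Ft − 4,100 Ft = 381,400 Ft
  381,400 Ft × 10% = 38,140 Ft

64,900 Ft > 38,140 Ft, so the regular tax governs.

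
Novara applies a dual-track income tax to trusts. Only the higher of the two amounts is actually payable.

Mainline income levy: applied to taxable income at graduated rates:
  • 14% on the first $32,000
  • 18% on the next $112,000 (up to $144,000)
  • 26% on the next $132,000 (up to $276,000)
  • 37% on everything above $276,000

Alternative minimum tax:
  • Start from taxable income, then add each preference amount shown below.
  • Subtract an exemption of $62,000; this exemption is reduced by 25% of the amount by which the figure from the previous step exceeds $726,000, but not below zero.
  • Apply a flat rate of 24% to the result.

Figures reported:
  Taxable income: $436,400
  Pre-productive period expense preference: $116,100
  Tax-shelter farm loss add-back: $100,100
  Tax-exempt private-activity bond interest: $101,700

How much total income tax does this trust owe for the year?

Alternative minimum tax:
  Adjusted income: $436,400 + $116,100 + $100,100 + $101,700 = $754,300
  Exemption: $62,000 − 25% × ($754,300 − $726,000) = $62,000 − $7,075 = $54,925
  Base: $754,300 − $54,925 = $699,375
  $699,375 × 24% = $167,850

Mainline income levy:
  $32,000 × 14% = $4,480
  $112,000 × 18% = $20,160
  $132,000 × 26% = $34,320
  $160,400 × 37% = $59,348
  → $118,308

$167,850 > $118,308, so the alternative minimum tax is the binding amount.

$167,850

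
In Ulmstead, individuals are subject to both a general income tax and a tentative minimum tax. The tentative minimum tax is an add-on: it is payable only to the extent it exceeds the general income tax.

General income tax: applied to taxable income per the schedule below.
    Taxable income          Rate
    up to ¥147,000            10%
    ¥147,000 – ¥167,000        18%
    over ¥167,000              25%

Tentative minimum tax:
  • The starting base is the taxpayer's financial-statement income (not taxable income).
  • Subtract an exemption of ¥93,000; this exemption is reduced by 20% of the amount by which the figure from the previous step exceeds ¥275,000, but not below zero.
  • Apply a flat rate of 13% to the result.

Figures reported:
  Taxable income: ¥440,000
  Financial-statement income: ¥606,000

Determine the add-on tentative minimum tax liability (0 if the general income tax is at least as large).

¥0

General income tax:
  ¥147,000 × 10% = ¥14,700
  ¥20,000 × 18% = ¥3,600
  ¥273,000 × 25% = ¥68,250
  → ¥86,550

Tentative minimum tax:
  Base (financial-statement income): ¥606,000
  Exemption: ¥93,000 − 20% × (¥606,000 − ¥275,000) = ¥93,000 − ¥66,200 = ¥26,800
  Base: ¥606,000 − ¥26,800 = ¥579,200
  ¥579,200 × 13% = ¥75,296

¥75,296 ≤ ¥86,550, so no add-on is due.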